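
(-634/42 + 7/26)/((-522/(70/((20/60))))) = 40475/6786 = 5.96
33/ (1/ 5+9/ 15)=165/ 4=41.25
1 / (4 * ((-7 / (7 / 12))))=-1 / 48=-0.02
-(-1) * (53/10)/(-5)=-53/50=-1.06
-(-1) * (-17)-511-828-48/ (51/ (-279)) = -18588/ 17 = -1093.41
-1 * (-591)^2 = -349281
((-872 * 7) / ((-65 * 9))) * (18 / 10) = 6104 / 325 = 18.78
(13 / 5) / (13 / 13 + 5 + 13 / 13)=13 / 35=0.37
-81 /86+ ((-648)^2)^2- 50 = 15163465748195 /86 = 176319369165.06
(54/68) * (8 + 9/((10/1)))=7.07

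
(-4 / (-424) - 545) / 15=-57769 / 1590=-36.33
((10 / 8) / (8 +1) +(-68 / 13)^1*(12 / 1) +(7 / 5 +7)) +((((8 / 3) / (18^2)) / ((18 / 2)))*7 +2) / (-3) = -93650251 / 1705860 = -54.90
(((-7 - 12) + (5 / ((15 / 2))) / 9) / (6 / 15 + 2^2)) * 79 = -201845 / 594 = -339.81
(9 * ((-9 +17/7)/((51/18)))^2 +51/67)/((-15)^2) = 0.22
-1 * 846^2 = -715716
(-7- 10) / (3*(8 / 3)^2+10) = -51 / 94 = -0.54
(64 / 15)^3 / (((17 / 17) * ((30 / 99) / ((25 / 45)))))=1441792 / 10125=142.40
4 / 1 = 4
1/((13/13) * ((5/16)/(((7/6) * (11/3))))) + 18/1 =1426/45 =31.69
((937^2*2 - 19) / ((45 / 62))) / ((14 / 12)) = 217733956 / 105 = 2073656.72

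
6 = 6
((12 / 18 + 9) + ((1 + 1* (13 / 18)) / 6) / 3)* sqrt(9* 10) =3163* sqrt(10) / 108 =92.61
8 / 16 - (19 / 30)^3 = 6641 / 27000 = 0.25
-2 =-2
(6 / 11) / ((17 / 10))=60 / 187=0.32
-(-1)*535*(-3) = -1605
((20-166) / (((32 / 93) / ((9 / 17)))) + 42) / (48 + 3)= -3.58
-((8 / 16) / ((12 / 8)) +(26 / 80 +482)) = -57919 / 120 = -482.66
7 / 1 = 7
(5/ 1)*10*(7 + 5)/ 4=150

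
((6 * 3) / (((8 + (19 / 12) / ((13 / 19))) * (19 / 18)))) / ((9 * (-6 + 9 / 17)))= -31824 / 947701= -0.03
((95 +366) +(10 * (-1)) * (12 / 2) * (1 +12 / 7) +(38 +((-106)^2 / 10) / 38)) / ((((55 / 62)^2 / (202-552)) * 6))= -27108.98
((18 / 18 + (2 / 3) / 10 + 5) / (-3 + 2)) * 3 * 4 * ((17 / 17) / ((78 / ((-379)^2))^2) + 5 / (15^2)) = -246887451.48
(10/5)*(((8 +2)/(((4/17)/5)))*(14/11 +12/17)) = 9250/11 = 840.91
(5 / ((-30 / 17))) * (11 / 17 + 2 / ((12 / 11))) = -253 / 36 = -7.03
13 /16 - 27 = -419 /16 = -26.19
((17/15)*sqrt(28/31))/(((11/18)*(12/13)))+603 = 221*sqrt(217)/1705+603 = 604.91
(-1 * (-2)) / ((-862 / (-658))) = 658 / 431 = 1.53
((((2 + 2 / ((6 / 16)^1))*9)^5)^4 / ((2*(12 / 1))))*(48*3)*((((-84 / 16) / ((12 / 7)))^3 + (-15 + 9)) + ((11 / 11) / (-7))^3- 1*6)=-206155000899876761205355335925311540079104 / 343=-601034988046287933543310000000000000000.00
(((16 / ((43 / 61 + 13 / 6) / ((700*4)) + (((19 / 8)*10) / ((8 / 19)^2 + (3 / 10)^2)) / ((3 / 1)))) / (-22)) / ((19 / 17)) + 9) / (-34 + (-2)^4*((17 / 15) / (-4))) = -8243703458400285 / 35381630263641398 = -0.23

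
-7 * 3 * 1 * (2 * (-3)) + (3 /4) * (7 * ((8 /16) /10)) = 126.26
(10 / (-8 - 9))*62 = -36.47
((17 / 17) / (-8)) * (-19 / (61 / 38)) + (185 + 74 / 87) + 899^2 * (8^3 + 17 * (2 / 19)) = 167481739019153 / 403332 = 415245353.75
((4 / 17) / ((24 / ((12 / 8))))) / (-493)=-1 / 33524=-0.00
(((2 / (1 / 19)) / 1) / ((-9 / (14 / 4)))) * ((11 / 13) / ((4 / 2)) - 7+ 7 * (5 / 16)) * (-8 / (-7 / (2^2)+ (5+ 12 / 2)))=-242858 / 4329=-56.10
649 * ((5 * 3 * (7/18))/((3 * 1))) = 22715/18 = 1261.94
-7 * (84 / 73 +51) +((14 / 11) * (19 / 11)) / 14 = -364.90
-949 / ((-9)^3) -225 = -223.70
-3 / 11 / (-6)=1 / 22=0.05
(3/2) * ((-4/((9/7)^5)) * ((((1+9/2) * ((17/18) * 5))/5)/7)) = -448987/354294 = -1.27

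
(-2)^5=-32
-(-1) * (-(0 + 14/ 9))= -1.56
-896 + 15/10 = -1789/2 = -894.50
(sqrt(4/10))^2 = 2/5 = 0.40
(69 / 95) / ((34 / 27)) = 1863 / 3230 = 0.58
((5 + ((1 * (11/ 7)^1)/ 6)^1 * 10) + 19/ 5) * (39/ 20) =15587/ 700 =22.27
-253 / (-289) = 253 / 289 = 0.88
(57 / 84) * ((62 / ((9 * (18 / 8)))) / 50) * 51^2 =170221 / 1575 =108.08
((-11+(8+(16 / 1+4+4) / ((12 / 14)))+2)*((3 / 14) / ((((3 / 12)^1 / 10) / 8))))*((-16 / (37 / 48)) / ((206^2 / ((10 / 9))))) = -2764800 / 2747731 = -1.01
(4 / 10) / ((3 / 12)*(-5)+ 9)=8 / 155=0.05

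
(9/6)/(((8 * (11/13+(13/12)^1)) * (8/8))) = 117/1204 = 0.10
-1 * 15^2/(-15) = 15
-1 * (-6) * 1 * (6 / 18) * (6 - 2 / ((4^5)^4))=3298534883327 / 274877906944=12.00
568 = 568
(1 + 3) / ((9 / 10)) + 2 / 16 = 329 / 72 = 4.57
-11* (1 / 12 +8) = -1067 / 12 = -88.92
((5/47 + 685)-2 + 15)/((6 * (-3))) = -10937/282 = -38.78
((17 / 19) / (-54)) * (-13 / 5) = 221 / 5130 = 0.04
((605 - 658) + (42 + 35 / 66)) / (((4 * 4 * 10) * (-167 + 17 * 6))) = 691 / 686400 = 0.00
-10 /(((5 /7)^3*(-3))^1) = 686 /75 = 9.15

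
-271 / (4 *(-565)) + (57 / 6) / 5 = 913 / 452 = 2.02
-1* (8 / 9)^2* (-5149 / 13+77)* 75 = 6636800 / 351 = 18908.26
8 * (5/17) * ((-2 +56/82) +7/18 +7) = 89620/6273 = 14.29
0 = 0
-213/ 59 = -3.61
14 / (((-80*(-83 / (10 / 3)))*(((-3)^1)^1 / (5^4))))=-4375 / 2988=-1.46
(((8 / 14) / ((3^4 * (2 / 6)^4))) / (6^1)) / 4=1 / 42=0.02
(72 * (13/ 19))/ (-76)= -0.65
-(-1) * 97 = 97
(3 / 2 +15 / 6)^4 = 256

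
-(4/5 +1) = -9/5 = -1.80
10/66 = 5/33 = 0.15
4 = 4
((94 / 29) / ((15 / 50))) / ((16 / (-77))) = -18095 / 348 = -52.00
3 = 3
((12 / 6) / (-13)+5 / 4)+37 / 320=5041 / 4160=1.21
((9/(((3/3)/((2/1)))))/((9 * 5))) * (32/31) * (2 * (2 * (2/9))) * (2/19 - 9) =-86528/26505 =-3.26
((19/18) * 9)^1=19/2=9.50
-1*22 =-22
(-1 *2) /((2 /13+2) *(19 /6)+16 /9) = -117 /503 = -0.23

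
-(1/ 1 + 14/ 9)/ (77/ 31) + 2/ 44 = -1363/ 1386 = -0.98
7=7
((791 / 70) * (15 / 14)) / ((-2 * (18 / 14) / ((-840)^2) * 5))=-664440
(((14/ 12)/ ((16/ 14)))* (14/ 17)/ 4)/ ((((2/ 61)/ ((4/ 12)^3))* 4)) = 0.06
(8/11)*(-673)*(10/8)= -6730/11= -611.82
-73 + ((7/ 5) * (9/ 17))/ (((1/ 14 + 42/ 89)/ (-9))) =-4907267/ 57545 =-85.28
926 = 926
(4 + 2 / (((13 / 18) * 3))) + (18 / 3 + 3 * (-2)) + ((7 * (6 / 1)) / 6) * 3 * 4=1156 / 13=88.92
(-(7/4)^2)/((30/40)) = -49/12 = -4.08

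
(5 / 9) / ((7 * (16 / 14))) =5 / 72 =0.07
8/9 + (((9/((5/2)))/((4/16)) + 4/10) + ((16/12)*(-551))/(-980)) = 36247/2205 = 16.44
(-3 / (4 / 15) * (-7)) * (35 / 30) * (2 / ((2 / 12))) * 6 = 6615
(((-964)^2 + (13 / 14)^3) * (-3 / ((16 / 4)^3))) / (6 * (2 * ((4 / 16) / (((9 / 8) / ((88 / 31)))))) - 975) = 711447327459 / 15800347136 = 45.03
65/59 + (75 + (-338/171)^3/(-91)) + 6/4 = 320859025481/4130174286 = 77.69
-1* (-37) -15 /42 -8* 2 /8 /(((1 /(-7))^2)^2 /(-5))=336653 /14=24046.64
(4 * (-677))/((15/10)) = -5416/3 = -1805.33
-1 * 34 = -34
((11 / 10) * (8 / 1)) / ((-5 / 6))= -264 / 25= -10.56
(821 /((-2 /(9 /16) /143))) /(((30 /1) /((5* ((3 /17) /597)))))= -352209 /216512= -1.63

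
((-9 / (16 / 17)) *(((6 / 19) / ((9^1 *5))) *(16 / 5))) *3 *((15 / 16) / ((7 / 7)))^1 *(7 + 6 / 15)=-16983 / 3800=-4.47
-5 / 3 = -1.67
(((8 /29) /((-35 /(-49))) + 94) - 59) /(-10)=-5131 /1450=-3.54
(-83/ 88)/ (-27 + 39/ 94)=0.04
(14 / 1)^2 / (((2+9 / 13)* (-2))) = -36.40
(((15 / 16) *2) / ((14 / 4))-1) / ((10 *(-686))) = 13 / 192080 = 0.00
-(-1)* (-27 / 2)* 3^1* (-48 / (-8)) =-243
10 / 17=0.59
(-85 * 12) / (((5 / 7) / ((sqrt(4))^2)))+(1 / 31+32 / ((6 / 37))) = -512861 / 93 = -5514.63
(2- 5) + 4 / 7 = -17 / 7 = -2.43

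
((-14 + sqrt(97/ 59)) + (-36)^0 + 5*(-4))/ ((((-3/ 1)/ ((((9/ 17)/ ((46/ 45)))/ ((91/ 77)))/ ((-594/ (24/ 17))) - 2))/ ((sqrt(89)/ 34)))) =86456*sqrt(89)*(-1947 + sqrt(5723))/ 260010699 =-5.87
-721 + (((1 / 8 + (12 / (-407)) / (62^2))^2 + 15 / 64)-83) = -122957940634520 / 152980330129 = -803.75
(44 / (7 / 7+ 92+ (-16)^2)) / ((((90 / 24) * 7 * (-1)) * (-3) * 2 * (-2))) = -44 / 109935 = -0.00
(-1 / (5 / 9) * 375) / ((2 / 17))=-11475 / 2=-5737.50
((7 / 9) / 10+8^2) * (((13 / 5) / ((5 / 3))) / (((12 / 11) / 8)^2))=5375.70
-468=-468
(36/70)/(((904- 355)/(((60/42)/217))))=4/648613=0.00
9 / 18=1 / 2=0.50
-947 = -947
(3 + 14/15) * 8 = 472/15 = 31.47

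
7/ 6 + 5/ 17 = 149/ 102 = 1.46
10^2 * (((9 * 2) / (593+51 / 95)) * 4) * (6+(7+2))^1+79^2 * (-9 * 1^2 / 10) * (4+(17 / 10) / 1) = -89750639169 / 2819300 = -31834.37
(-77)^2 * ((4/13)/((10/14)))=166012/65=2554.03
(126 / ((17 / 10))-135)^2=1071225 / 289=3706.66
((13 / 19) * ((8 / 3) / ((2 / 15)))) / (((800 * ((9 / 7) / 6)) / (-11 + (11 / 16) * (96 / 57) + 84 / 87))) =-445081 / 628140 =-0.71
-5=-5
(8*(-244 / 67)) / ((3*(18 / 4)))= -3904 / 1809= -2.16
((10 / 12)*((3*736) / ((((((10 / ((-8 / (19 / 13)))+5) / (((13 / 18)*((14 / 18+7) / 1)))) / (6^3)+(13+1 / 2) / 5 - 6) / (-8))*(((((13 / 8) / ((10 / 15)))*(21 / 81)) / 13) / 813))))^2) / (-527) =-289516824409278857084928000 / 22809555950423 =-12692786525022.63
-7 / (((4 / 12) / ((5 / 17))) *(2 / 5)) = -15.44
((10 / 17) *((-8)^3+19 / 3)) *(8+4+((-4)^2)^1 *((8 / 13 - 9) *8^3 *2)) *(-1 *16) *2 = -1307466377.07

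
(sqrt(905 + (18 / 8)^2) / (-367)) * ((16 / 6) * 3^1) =-2 * sqrt(14561) / 367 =-0.66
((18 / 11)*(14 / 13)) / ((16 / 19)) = 1197 / 572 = 2.09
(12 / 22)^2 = 0.30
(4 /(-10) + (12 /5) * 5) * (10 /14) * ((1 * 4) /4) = 58 /7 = 8.29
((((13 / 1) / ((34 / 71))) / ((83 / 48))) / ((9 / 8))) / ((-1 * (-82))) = 29536 / 173553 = 0.17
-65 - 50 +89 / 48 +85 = -1351 / 48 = -28.15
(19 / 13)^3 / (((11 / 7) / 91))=336091 / 1859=180.79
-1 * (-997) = 997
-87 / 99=-29 / 33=-0.88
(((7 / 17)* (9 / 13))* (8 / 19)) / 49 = 72 / 29393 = 0.00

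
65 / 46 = 1.41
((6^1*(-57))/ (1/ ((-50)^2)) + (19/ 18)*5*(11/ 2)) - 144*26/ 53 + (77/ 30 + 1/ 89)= -725979443761/ 849060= -855039.04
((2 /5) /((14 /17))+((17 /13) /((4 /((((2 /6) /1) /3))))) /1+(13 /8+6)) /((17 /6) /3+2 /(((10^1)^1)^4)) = 33362125 /3868319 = 8.62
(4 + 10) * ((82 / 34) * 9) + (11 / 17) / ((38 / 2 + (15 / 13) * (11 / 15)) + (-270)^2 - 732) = 4847991515 / 15953514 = 303.88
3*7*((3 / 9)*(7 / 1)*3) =147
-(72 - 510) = 438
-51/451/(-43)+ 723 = 14021190/19393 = 723.00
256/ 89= 2.88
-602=-602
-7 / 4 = -1.75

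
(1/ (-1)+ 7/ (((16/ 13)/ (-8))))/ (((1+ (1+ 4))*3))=-31/ 12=-2.58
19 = 19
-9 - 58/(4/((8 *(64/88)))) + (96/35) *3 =-32777/385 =-85.14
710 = 710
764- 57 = 707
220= 220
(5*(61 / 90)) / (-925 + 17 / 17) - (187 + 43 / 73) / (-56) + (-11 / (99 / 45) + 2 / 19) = -35724013 / 23068584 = -1.55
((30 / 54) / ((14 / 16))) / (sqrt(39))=40 * sqrt(39) / 2457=0.10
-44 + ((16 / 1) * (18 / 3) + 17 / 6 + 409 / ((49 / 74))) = 197717 / 294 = 672.51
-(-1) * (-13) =-13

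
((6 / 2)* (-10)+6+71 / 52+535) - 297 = 11199 / 52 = 215.37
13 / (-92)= -13 / 92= -0.14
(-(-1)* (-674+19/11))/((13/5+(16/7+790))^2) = -9058875/8514088451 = -0.00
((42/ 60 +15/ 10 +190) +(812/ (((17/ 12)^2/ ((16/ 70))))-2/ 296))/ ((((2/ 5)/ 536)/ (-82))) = -334474626602/ 10693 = -31279774.30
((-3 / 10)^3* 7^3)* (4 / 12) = -3087 / 1000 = -3.09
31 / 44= 0.70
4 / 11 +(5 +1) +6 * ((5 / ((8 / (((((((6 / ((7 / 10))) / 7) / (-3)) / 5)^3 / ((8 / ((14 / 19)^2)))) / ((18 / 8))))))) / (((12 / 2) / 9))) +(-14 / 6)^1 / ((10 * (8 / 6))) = 2360155003 / 381374840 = 6.19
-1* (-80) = 80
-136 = -136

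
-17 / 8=-2.12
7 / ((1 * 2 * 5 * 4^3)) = 7 / 640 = 0.01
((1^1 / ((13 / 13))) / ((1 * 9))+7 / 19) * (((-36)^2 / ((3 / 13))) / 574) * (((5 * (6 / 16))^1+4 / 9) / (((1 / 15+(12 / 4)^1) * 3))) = 10855 / 9177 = 1.18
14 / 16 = 7 / 8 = 0.88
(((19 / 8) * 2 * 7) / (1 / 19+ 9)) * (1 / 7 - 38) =-95665 / 688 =-139.05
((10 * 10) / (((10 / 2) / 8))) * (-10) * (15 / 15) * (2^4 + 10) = -41600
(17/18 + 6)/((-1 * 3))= -125/54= -2.31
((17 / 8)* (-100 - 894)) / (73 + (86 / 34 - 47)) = -143633 / 1940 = -74.04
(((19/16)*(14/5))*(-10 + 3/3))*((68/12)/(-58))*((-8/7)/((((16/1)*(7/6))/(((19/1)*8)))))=-55233/2030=-27.21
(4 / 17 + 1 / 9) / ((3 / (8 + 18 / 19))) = 530 / 513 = 1.03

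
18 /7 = 2.57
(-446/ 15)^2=198916/ 225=884.07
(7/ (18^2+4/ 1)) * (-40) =-35/ 41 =-0.85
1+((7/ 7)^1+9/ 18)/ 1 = 5/ 2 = 2.50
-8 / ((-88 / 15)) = 15 / 11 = 1.36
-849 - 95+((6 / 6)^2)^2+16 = -927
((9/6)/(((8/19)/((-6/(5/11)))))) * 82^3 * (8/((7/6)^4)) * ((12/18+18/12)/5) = -2912241968064/60025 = -48517150.65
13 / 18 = 0.72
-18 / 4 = -9 / 2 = -4.50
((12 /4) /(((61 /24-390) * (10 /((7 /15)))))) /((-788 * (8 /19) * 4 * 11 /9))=3591 /16120746400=0.00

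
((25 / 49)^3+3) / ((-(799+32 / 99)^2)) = -3612374172 / 736721766179161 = -0.00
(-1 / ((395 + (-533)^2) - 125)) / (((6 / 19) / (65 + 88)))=-57 / 33454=-0.00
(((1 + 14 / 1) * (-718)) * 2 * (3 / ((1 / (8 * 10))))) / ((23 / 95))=-491112000 / 23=-21352695.65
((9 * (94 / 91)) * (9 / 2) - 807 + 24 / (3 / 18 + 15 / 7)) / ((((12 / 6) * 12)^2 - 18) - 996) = 1110397 / 644371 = 1.72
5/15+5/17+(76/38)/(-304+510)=3347/5253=0.64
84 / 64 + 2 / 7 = 179 / 112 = 1.60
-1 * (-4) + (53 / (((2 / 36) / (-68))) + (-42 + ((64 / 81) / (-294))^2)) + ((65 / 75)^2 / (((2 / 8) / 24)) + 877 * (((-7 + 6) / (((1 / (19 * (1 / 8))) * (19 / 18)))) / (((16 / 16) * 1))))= -947226001663469 / 14177664900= -66811.14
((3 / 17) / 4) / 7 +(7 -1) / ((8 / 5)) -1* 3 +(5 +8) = 1637 / 119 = 13.76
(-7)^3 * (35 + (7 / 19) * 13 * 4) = -352947 / 19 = -18576.16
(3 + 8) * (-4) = -44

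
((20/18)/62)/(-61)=-5/17019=-0.00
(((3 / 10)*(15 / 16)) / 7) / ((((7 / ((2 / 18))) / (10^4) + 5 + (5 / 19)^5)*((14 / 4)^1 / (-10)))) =-139280568750 / 6075617517613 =-0.02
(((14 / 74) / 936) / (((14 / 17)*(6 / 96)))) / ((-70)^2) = 17 / 21212100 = 0.00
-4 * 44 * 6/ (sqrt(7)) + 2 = 2 - 1056 * sqrt(7)/ 7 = -397.13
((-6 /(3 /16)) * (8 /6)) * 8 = -1024 /3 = -341.33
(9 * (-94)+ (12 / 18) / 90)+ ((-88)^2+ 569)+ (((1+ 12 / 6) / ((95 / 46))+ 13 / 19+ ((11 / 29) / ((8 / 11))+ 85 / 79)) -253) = 67863113423 / 9402264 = 7217.74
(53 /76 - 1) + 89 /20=394 /95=4.15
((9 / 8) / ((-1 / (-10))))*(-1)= -45 / 4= -11.25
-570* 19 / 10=-1083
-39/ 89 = -0.44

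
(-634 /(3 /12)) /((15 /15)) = -2536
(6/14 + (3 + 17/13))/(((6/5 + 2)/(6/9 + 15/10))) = 2155/672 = 3.21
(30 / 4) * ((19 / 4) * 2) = 285 / 4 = 71.25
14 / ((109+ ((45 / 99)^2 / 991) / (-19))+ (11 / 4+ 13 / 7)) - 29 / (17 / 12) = -2506877828516 / 123204103893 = -20.35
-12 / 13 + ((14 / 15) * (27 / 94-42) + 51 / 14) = -1548793 / 42770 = -36.21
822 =822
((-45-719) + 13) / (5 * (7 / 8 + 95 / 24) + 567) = -4506 / 3547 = -1.27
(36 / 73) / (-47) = -36 / 3431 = -0.01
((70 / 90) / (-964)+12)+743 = 755.00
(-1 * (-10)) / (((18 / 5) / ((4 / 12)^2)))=25 / 81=0.31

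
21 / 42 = 1 / 2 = 0.50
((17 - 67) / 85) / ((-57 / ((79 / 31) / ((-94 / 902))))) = -356290 / 1411833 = -0.25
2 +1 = 3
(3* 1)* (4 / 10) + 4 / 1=26 / 5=5.20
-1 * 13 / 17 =-13 / 17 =-0.76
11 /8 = 1.38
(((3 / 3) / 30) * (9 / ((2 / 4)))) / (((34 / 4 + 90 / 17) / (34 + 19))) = 5406 / 2345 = 2.31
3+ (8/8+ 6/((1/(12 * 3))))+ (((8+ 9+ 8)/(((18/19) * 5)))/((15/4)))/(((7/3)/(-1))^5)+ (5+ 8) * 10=5882108/16807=349.98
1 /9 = 0.11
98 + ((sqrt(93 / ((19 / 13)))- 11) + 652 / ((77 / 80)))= sqrt(22971) / 19 + 58859 / 77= 772.38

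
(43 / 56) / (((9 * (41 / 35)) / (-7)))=-1505 / 2952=-0.51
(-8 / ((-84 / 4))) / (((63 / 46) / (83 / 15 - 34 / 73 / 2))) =2135872 / 1448685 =1.47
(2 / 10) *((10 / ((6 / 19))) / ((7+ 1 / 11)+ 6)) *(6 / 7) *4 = 209 / 126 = 1.66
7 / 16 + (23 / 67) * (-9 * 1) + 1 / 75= -212153 / 80400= -2.64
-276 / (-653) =276 / 653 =0.42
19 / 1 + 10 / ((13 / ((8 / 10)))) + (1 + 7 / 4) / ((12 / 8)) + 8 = 2297 / 78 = 29.45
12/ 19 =0.63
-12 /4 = -3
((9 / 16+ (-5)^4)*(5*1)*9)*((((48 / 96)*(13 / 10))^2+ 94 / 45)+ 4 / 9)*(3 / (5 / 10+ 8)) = 319517307 / 10880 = 29367.40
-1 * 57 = -57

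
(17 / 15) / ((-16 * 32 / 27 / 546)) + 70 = 47831 / 1280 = 37.37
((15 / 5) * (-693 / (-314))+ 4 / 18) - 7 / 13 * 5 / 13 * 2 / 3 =3202351 / 477594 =6.71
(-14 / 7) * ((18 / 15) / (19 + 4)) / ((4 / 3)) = -9 / 115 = -0.08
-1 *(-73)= 73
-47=-47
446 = 446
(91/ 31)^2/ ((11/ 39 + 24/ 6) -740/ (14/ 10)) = -2260713/ 137548891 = -0.02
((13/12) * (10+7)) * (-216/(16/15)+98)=-46189/24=-1924.54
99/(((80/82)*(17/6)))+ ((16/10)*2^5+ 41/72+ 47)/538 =118526537/3292560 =36.00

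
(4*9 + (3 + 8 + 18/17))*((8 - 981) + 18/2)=-787588/17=-46328.71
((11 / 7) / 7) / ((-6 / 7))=-11 / 42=-0.26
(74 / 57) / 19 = 74 / 1083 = 0.07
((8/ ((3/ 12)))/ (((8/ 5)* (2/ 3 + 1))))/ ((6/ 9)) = 18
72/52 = 18/13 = 1.38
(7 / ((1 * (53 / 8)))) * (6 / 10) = 168 / 265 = 0.63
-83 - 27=-110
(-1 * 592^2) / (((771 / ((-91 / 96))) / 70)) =69764240 / 2313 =30161.80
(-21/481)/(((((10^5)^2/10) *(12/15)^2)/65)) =-21/4736000000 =-0.00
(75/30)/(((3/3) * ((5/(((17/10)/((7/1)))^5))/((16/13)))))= 1419857/2731137500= 0.00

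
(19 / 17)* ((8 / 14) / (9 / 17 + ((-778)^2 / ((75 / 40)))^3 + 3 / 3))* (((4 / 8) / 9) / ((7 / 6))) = 42750 / 47289263330914324385267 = 0.00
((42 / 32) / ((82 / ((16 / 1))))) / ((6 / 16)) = 28 / 41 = 0.68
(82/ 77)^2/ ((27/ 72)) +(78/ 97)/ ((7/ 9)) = 7001606/ 1725339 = 4.06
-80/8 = -10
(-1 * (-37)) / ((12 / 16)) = 148 / 3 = 49.33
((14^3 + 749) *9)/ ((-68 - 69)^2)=31437/ 18769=1.67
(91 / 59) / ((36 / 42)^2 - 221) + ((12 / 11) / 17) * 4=29731943 / 119079169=0.25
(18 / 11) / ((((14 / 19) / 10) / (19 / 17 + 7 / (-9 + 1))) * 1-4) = -2565 / 5794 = -0.44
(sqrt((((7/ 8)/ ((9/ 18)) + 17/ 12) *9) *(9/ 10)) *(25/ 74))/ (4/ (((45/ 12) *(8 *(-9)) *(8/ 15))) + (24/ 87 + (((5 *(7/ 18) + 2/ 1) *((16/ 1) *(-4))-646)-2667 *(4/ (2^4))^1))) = -3915 *sqrt(285)/ 60450748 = -0.00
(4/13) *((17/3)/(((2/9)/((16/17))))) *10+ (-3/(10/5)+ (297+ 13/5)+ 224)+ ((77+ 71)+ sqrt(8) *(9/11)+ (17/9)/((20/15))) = 18 *sqrt(2)/11+ 581383/780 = 747.68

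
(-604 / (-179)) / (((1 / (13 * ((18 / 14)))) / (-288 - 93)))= -26924508 / 1253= -21488.04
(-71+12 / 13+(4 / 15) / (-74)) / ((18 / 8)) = -31.15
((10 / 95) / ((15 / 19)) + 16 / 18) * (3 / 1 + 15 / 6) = 253 / 45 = 5.62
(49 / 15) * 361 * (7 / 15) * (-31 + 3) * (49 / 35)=-24269308 / 1125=-21572.72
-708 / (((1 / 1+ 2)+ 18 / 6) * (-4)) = 59 / 2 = 29.50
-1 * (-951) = 951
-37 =-37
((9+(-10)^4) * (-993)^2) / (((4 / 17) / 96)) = 4026700691928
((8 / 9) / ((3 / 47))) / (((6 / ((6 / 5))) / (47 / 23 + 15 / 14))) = 188564 / 21735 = 8.68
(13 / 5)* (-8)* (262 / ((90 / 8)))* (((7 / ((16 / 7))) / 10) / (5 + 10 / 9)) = -166894 / 6875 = -24.28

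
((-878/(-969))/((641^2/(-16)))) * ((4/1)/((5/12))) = -224768/663572815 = -0.00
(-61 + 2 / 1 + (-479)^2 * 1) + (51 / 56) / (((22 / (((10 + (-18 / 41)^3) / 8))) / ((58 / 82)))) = 3194225186769487 / 13925350208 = 229382.04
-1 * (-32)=32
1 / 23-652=-14995 / 23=-651.96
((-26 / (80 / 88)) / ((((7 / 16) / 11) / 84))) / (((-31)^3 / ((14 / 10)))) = 2114112 / 744775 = 2.84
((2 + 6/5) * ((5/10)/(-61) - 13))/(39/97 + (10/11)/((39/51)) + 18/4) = -352212432/51536765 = -6.83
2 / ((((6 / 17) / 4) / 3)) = 68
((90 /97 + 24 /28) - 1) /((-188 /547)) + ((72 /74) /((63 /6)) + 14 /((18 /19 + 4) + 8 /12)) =57142699 /188924960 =0.30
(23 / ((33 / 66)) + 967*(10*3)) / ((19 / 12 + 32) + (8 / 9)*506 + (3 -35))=1046016 / 16249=64.37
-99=-99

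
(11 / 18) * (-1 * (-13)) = 143 / 18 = 7.94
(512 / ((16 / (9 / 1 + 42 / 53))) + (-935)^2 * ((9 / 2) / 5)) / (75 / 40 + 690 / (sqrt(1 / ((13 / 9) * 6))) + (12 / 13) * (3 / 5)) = -9132716398260 / 19711104298681 + 864824133992000 * sqrt(78) / 19711104298681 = 387.03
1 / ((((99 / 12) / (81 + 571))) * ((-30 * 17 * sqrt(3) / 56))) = -73024 * sqrt(3) / 25245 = -5.01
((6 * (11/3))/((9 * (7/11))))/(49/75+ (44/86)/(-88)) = 1040600/175413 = 5.93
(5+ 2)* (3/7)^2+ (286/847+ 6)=587/77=7.62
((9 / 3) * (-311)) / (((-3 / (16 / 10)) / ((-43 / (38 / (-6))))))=3378.44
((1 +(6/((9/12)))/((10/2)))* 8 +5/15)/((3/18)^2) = 760.80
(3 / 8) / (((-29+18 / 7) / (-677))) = 14217 / 1480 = 9.61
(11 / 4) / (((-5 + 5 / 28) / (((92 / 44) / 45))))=-161 / 6075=-0.03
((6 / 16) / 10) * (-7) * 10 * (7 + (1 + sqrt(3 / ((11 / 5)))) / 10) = -1491 / 80 - 21 * sqrt(165) / 880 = -18.94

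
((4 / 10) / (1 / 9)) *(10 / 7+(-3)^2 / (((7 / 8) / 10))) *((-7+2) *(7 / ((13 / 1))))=-13140 / 13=-1010.77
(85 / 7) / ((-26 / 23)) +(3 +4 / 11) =-7.38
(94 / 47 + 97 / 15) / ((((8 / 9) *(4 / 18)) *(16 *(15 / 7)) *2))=8001 / 12800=0.63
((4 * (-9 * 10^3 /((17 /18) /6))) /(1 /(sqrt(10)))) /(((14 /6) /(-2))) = 23328000 * sqrt(10) /119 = 619912.72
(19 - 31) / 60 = -1 / 5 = -0.20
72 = 72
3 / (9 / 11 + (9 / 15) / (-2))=110 / 19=5.79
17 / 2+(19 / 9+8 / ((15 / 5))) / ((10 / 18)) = 17.10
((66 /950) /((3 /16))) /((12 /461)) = 20284 /1425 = 14.23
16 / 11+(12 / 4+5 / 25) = 256 / 55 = 4.65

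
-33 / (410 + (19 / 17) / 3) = -1683 / 20929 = -0.08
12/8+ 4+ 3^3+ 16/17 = 1137/34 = 33.44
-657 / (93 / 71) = -15549 / 31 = -501.58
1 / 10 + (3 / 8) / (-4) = 1 / 160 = 0.01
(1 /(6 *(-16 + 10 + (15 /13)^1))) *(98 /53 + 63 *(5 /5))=-6383 /2862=-2.23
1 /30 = 0.03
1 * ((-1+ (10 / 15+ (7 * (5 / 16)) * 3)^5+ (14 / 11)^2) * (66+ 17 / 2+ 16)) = 110185628389935407 / 61662560256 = 1786912.97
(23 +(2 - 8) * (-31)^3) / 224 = 178769 / 224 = 798.08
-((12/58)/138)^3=-1/296740963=-0.00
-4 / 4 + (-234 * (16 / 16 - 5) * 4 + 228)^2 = 15776783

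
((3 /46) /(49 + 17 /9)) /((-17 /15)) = -405 /358156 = -0.00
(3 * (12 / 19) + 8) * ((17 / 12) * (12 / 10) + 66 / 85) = 39574 / 1615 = 24.50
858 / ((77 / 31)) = 2418 / 7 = 345.43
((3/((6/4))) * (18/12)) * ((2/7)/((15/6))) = 12/35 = 0.34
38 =38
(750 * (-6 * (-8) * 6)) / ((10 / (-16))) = -345600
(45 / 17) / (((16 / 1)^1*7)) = 45 / 1904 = 0.02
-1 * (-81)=81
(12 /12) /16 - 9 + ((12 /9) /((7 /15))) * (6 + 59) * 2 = 362.49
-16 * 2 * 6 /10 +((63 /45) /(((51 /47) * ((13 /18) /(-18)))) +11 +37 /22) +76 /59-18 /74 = -1996920353 /53068730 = -37.63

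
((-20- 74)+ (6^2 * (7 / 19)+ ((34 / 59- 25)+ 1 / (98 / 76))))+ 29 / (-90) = -517631971 / 4943610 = -104.71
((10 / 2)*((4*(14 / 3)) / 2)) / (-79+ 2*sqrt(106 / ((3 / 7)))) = -2212 / 3151 - 56*sqrt(2226) / 9453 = -0.98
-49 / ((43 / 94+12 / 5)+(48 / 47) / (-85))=-78302 / 4547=-17.22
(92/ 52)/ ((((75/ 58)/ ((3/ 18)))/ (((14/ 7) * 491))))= 654994/ 2925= 223.93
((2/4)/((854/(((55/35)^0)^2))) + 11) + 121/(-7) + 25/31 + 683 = 35873399/52948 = 677.52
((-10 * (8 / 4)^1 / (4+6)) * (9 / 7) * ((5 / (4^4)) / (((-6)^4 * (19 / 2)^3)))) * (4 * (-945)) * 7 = 525 / 438976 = 0.00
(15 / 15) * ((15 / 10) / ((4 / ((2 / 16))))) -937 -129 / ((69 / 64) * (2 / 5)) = -1236.08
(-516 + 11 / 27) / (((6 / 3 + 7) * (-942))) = 13921 / 228906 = 0.06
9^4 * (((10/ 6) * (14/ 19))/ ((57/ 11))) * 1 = 561330/ 361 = 1554.93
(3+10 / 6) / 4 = 1.17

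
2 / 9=0.22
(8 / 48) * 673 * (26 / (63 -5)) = 8749 / 174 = 50.28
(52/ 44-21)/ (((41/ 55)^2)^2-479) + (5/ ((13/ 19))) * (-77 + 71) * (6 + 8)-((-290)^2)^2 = -201377795768492162985/ 28472103491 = -7072810613.80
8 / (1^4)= 8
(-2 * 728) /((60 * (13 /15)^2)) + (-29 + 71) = 9.69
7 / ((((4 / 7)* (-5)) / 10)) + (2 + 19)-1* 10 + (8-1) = -13 / 2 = -6.50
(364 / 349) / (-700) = -13 / 8725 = -0.00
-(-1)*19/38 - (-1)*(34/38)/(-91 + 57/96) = 53879/109934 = 0.49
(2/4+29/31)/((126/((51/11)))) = 1513/28644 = 0.05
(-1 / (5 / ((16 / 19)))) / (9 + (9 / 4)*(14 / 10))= -64 / 4617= -0.01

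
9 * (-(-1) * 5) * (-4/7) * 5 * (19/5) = -3420/7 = -488.57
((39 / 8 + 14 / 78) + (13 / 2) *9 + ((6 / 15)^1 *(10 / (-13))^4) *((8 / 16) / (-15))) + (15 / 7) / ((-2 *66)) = 1117782957 / 17593576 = 63.53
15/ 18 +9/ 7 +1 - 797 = -33343/ 42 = -793.88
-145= -145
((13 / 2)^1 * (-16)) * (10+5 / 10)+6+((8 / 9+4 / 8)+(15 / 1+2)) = -19217 / 18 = -1067.61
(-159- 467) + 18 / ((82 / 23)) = -25459 / 41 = -620.95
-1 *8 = -8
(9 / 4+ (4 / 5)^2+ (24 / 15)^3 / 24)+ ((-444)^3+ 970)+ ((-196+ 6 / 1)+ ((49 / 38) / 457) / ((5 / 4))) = -1140003238404947 / 13024500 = -87527600.94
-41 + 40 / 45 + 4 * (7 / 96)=-2867 / 72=-39.82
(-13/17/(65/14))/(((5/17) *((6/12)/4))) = -112/25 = -4.48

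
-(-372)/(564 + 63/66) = 2728/4143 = 0.66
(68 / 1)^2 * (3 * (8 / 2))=55488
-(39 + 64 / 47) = -1897 / 47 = -40.36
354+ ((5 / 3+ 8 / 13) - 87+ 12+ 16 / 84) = 25614 / 91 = 281.47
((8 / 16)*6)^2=9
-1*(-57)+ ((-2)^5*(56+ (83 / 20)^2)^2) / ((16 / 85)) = -14582461857 / 16000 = -911403.87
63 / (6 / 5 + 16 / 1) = 3.66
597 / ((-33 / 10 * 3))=-1990 / 33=-60.30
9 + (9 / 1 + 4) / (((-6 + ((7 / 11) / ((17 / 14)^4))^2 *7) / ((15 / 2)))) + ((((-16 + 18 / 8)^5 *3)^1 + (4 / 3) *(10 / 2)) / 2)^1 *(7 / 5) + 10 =-14452581189678511910663 / 14002803474302976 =-1032120.55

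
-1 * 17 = -17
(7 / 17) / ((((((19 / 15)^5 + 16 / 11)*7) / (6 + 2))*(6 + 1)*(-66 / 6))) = -6075000 / 4687063591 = -0.00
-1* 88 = -88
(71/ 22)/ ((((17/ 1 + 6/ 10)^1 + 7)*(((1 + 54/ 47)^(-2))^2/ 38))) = 701887404745/ 6602208393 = 106.31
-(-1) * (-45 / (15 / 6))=-18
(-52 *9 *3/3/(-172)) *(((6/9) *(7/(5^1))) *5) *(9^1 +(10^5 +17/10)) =273029211/215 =1269903.31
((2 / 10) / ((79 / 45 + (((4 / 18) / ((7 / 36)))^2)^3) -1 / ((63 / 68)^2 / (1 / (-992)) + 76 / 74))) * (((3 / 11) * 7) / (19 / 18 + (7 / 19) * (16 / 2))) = 69155466546606048 / 2889127515912677171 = 0.02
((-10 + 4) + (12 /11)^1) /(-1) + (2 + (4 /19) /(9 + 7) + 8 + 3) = 14983 /836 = 17.92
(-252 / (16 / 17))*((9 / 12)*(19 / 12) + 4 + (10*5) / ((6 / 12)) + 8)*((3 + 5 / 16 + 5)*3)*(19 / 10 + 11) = -99832173651 / 10240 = -9749235.71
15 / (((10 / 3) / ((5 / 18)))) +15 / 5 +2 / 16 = 35 / 8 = 4.38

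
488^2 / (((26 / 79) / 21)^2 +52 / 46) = 7537550874336 / 35787427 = 210620.08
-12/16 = -0.75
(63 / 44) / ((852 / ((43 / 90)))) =301 / 374880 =0.00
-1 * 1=-1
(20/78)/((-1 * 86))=-5/1677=-0.00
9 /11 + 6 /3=31 /11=2.82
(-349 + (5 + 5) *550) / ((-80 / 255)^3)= -683285301 / 4096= -166817.70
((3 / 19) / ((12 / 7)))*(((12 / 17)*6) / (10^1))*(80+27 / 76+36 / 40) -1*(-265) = 164575751 / 613700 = 268.17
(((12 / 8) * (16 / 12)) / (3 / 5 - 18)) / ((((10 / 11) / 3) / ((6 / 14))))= -33 / 203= -0.16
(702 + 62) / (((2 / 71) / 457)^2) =201086291519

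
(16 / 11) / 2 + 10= 10.73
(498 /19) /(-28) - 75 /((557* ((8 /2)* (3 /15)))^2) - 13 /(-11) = 1781809123 /7262308592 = 0.25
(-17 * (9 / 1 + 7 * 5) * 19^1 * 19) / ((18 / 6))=-270028 / 3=-90009.33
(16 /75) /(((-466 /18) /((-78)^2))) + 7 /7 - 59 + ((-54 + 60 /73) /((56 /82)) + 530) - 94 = 1488274671 /5953150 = 250.00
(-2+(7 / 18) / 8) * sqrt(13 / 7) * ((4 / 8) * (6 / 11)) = -281 * sqrt(91) / 3696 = -0.73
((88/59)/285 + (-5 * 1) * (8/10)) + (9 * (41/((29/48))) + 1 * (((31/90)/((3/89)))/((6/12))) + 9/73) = 200979733442/320376195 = 627.32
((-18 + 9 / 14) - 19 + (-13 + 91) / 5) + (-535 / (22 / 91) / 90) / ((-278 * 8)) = -639490661 / 30824640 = -20.75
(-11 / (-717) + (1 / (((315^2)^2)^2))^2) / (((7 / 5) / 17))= 585718865427351116891440825269927978519688 / 3144088754630882626393734226769805908203125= 0.19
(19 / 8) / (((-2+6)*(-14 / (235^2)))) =-1049275 / 448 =-2342.13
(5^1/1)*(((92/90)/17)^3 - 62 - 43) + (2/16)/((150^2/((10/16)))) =-60170368611967/114610464000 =-525.00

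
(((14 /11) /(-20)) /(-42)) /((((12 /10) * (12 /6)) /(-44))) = -1 /36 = -0.03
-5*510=-2550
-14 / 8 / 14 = -1 / 8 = -0.12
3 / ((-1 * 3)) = -1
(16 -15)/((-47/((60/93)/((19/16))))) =-320/27683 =-0.01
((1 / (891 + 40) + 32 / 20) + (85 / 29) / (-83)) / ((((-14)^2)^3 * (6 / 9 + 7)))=3289443 / 121275156301180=0.00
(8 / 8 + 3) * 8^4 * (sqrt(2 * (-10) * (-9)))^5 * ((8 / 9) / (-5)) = -566231040 * sqrt(5) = -1266131096.41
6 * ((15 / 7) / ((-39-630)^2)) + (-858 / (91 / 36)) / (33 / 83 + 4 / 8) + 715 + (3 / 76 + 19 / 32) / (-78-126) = 2166973035837997 / 6433210783104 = 336.84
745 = 745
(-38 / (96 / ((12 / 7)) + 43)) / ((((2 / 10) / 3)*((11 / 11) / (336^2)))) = -7150080 / 11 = -650007.27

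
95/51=1.86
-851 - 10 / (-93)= -79133 / 93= -850.89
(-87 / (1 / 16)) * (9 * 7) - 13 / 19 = -1666237 / 19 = -87696.68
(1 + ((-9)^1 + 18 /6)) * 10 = -50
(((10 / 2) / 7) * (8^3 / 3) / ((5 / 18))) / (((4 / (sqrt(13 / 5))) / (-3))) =-2304 * sqrt(65) / 35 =-530.73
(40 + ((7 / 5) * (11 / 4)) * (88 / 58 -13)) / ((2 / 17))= -41497 / 1160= -35.77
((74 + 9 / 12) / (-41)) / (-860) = 299 / 141040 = 0.00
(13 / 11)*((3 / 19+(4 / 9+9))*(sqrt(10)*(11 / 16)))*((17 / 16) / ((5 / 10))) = 181441*sqrt(10) / 10944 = 52.43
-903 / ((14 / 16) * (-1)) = 1032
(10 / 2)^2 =25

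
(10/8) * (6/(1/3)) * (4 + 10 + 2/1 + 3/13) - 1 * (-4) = 9599/26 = 369.19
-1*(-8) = 8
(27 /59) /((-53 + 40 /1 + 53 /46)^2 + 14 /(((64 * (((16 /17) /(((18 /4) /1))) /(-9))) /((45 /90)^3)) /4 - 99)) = 8022418308 /2458362512393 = 0.00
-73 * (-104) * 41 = 311272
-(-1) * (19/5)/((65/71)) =1349/325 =4.15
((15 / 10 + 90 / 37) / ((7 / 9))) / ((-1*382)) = -2619 / 197876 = -0.01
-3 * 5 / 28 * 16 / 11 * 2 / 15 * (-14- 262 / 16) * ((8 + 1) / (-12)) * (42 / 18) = -243 / 44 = -5.52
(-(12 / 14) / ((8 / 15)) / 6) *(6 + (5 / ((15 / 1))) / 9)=-815 / 504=-1.62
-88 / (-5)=88 / 5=17.60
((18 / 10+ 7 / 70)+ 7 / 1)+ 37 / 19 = 2061 / 190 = 10.85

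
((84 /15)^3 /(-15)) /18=-0.65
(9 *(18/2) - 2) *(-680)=-53720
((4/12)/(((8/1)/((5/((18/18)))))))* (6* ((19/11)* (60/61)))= 1425/671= 2.12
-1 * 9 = -9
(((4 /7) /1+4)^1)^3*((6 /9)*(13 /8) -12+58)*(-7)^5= -226795520 /3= -75598506.67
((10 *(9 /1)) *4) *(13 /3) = 1560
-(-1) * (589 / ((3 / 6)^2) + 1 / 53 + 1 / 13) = 1623350 / 689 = 2356.10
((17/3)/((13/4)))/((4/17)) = 289/39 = 7.41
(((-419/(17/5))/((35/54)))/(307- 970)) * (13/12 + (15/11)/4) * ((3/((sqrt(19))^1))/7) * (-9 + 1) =-2835792 * sqrt(19)/38475437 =-0.32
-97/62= -1.56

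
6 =6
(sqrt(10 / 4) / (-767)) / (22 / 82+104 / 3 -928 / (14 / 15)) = 861 * sqrt(10) / 1267085534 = 0.00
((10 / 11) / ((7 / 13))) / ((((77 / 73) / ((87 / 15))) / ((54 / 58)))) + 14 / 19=1056680 / 112651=9.38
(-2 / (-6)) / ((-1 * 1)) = -1 / 3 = -0.33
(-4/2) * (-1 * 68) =136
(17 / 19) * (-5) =-4.47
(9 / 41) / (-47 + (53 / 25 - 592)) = -225 / 652802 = -0.00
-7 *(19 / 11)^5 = -17332693 / 161051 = -107.62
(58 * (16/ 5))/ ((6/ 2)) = 928/ 15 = 61.87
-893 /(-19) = 47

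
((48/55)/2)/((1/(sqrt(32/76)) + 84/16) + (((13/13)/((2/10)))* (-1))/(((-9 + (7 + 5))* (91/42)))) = 290784/2632685 - 16224* sqrt(38)/2632685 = 0.07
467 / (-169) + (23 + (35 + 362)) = 70513 / 169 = 417.24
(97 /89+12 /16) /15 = 131 /1068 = 0.12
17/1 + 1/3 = 52/3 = 17.33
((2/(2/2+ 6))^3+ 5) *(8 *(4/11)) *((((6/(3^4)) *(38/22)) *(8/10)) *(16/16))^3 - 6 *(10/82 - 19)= 57387652442415908/506582313323625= 113.28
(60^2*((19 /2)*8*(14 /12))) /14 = 22800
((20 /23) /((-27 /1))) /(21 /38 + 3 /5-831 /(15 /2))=3800 /12937293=0.00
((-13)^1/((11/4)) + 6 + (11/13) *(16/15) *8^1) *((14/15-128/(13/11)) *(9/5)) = -381448484/232375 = -1641.52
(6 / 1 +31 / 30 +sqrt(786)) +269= sqrt(786) +8281 / 30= 304.07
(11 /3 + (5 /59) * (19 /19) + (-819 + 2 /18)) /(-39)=432838 /20709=20.90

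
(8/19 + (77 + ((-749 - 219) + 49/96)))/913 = -1623485/1665312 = -0.97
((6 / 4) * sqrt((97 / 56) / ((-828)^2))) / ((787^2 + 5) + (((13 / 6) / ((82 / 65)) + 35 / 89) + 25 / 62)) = 113119 * sqrt(1358) / 1082897621104936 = 0.00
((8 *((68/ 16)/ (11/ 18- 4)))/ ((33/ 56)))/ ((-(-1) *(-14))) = 816/ 671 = 1.22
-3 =-3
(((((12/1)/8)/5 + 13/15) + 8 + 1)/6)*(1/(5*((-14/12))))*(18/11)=-183/385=-0.48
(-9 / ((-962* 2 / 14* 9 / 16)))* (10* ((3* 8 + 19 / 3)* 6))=211.89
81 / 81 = 1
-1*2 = -2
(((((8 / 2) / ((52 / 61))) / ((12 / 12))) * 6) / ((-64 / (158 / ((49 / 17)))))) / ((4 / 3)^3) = -6635763 / 652288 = -10.17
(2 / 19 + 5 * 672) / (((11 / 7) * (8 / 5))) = 1117235 / 836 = 1336.41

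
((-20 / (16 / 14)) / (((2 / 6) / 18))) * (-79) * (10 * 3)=2239650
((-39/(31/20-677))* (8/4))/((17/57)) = 520/1343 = 0.39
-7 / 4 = -1.75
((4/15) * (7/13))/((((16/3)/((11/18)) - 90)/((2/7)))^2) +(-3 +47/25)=-1527337576/1363696425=-1.12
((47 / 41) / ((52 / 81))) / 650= 0.00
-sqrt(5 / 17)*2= -2*sqrt(85) / 17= -1.08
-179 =-179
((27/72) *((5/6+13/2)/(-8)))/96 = -11/3072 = -0.00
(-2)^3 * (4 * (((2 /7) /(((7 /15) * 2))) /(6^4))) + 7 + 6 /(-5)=38317 /6615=5.79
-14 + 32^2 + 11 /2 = 2031 /2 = 1015.50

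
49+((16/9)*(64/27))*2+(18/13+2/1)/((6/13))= 15737/243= 64.76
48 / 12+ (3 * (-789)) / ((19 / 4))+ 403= -1735 / 19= -91.32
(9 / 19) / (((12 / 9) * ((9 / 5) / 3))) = 0.59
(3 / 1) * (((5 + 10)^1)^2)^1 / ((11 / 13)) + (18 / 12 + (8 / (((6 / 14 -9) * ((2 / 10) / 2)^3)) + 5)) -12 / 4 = -132.11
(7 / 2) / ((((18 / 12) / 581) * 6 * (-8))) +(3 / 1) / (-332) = -337669 / 11952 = -28.25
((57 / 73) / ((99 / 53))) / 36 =1007 / 86724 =0.01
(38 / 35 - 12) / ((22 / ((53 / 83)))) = -10123 / 31955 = -0.32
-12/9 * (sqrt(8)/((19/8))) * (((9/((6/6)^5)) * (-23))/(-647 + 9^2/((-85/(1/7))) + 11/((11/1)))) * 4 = -10510080 * sqrt(2)/7304569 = -2.03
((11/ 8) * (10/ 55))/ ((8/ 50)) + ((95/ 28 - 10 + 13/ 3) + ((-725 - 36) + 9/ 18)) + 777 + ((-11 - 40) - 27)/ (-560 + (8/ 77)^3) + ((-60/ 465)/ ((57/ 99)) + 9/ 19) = 51157195431857/ 3162233406192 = 16.18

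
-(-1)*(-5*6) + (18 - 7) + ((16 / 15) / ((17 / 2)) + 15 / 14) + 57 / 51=-59567 / 3570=-16.69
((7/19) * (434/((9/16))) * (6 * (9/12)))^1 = 24304/19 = 1279.16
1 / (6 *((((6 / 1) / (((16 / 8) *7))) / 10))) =35 / 9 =3.89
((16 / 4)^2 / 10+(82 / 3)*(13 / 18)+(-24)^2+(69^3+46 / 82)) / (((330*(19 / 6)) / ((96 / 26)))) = 29145707216 / 25064325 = 1162.84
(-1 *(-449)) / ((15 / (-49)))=-22001 / 15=-1466.73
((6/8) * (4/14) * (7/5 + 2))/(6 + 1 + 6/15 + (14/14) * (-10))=-51/182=-0.28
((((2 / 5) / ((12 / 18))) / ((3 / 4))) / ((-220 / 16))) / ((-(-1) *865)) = -0.00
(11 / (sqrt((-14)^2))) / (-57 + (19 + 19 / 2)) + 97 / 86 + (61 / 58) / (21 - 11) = 11996107 / 9951060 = 1.21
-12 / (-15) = 0.80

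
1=1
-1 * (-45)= 45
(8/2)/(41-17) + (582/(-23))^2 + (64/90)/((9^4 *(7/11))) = 1400456746481/2186584470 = 640.48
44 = 44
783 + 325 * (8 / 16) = 1891 / 2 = 945.50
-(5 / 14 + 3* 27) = -1139 / 14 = -81.36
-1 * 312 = -312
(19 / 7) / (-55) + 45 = 17306 / 385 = 44.95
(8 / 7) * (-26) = -208 / 7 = -29.71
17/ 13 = 1.31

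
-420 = -420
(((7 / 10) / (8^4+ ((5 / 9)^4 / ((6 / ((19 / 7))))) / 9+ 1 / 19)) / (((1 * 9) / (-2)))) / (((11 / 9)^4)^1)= -240458983506 / 14129351183267375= -0.00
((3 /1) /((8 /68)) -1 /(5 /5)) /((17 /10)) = 245 /17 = 14.41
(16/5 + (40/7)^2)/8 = 4.48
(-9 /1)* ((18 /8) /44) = -81 /176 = -0.46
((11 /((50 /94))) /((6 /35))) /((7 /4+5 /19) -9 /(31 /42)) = -4263182 /359775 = -11.85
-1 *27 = -27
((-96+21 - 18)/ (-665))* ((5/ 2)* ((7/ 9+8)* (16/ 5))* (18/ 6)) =19592/ 665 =29.46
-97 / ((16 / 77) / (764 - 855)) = 679679 / 16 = 42479.94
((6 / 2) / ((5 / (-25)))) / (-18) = 5 / 6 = 0.83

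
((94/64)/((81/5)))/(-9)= -235/23328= -0.01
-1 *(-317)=317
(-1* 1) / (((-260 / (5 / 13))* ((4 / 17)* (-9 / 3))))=-17 / 8112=-0.00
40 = 40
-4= -4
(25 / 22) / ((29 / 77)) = 175 / 58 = 3.02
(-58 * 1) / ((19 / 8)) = -464 / 19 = -24.42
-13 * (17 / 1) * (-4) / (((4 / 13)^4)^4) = 147057070629482744861 / 1073741824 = 136957569634.06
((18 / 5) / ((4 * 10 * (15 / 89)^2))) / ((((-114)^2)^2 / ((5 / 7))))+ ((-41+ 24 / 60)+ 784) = 439450544038321 / 591136056000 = 743.40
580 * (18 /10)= 1044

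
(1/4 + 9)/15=37/60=0.62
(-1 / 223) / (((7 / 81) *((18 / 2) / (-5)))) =45 / 1561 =0.03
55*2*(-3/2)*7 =-1155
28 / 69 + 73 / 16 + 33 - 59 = -23219 / 1104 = -21.03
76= 76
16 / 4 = 4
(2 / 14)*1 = 1 / 7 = 0.14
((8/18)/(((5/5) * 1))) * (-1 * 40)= -160/9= -17.78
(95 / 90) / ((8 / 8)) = 19 / 18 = 1.06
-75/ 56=-1.34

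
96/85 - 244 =-242.87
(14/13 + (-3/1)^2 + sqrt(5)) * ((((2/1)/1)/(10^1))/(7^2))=sqrt(5)/245 + 131/3185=0.05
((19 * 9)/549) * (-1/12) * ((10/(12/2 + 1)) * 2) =-95/1281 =-0.07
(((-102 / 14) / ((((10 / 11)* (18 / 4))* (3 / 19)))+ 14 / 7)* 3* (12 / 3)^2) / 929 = -46768 / 97545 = -0.48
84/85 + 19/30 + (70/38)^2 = 923297/184110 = 5.01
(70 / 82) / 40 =0.02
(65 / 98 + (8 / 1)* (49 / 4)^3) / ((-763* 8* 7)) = -5765061 / 16749376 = -0.34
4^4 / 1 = 256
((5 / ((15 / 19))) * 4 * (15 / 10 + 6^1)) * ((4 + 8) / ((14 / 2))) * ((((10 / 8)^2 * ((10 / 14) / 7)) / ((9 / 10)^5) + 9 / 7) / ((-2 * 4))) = -427627015 / 6751269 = -63.34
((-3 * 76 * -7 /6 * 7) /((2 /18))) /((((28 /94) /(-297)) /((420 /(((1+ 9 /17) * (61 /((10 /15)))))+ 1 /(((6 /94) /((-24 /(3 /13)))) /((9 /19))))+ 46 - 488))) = 16043156842482 /793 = 20230967014.48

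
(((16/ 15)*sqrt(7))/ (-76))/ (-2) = 0.02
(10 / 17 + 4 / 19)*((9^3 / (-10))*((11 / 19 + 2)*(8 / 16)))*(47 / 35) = -30939489 / 306850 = -100.83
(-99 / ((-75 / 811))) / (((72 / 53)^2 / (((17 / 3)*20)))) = 426004513 / 6480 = 65741.44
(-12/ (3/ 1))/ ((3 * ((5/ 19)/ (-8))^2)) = -92416/ 75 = -1232.21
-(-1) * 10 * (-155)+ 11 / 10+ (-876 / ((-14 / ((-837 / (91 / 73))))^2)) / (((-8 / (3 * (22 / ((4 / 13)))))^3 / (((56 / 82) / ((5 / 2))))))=381967013985605847 / 36001280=10609817594.97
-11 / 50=-0.22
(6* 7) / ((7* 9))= 2 / 3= 0.67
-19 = -19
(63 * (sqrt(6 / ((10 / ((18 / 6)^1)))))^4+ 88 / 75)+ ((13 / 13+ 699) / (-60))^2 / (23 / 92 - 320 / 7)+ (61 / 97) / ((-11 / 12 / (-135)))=90130385581 / 305615475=294.91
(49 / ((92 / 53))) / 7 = 371 / 92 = 4.03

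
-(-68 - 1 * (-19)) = 49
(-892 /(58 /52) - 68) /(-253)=25164 /7337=3.43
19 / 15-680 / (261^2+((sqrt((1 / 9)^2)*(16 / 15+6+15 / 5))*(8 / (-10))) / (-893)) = 774022786201 / 615924545685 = 1.26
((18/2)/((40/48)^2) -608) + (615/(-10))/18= -179537/300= -598.46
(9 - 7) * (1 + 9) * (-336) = -6720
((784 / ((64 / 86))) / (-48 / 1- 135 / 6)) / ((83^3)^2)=-2107 / 46098592645029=-0.00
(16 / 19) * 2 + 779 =14833 / 19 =780.68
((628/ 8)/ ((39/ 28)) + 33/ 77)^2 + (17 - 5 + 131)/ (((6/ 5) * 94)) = 45202248437/ 14011452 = 3226.09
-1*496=-496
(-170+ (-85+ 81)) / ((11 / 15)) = -2610 / 11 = -237.27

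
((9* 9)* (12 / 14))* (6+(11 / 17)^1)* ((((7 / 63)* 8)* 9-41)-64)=-5327046 / 119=-44765.09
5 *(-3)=-15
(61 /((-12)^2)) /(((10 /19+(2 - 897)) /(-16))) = 1159 /152955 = 0.01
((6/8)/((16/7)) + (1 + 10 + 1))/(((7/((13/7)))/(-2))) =-10257/1568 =-6.54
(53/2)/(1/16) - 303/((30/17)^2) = 98011/300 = 326.70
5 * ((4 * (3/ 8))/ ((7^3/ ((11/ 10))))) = 33/ 1372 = 0.02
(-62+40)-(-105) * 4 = 398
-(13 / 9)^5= -371293 / 59049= -6.29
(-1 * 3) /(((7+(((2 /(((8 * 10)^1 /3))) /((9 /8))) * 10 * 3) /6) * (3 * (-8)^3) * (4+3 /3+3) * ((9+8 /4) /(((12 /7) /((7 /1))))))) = 9 /12142592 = 0.00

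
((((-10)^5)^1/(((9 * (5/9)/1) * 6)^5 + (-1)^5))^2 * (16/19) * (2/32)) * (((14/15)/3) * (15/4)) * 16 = 560000000000/33657927229800057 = 0.00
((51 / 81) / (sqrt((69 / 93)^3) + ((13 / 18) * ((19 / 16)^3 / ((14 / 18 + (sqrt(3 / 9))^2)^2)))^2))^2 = 0.16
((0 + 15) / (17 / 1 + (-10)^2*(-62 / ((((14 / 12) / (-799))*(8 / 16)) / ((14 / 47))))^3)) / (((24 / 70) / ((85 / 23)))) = 0.00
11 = 11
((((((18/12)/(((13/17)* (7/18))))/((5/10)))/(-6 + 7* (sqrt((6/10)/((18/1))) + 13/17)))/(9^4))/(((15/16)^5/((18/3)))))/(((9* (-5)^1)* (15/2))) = -41213231104* sqrt(30)/5684052126796875 - 53334769664/2652557659171875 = -0.00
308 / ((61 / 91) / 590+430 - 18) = 16536520 / 22120341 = 0.75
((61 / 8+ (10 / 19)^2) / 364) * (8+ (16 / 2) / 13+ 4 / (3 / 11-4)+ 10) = 106688175 / 280153328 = 0.38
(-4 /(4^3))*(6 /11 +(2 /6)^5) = -1469 /42768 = -0.03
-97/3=-32.33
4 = 4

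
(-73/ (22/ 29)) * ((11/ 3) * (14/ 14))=-2117/ 6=-352.83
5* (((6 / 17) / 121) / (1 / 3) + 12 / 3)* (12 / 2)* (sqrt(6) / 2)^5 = 556605* sqrt(6) / 4114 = 331.40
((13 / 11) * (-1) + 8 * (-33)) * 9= -26253 / 11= -2386.64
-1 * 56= -56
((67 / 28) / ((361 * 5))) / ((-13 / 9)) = -603 / 657020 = -0.00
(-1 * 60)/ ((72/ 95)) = -475/ 6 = -79.17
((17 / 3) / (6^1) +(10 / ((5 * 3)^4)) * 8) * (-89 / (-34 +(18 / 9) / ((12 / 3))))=1704973 / 678375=2.51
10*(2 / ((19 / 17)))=340 / 19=17.89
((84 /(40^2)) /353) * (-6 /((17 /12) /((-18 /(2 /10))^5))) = 22320522000 /6001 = 3719467.09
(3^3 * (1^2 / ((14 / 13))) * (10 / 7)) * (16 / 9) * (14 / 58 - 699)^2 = 1281164651520 / 41209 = 31089438.02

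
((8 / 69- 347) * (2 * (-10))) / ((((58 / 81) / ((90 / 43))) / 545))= 316983172500 / 28681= 11052026.52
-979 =-979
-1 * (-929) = 929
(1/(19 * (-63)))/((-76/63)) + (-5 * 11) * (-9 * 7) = 5003461/1444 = 3465.00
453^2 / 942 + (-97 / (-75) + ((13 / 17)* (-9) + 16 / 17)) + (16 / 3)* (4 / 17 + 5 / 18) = 778037149 / 3603150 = 215.93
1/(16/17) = 17/16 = 1.06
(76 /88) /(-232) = -19 /5104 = -0.00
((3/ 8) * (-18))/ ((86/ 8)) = -27/ 43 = -0.63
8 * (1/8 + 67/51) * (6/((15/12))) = 4696/85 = 55.25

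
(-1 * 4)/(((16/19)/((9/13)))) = -171/52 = -3.29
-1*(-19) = 19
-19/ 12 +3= 1.42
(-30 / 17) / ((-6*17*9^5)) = 5 / 17065161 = 0.00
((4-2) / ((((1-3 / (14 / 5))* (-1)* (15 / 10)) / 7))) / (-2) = -196 / 3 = -65.33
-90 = -90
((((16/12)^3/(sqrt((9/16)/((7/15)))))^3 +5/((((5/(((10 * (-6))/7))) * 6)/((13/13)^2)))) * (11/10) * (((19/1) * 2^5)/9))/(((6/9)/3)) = -3344/7 +196360536064 * sqrt(105)/597871125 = 2887.72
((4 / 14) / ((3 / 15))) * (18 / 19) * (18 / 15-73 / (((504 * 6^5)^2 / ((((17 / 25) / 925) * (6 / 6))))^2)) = 7967797377527842156606017751577837 / 4906097459311125031613890560000000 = 1.62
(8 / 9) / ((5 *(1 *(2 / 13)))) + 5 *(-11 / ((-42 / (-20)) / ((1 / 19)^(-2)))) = -9453.61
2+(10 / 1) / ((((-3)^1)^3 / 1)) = 44 / 27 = 1.63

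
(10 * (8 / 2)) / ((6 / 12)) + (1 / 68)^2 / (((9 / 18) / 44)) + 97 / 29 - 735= -10922725 / 16762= -651.64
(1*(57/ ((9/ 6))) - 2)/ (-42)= -6/ 7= -0.86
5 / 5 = 1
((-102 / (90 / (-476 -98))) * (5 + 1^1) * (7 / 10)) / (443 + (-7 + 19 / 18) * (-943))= 1229508 / 2721875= 0.45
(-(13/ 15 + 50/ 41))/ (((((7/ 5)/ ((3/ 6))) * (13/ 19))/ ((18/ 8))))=-73131/ 29848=-2.45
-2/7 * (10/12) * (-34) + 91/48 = 1119/112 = 9.99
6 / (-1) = -6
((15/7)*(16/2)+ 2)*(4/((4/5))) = 670/7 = 95.71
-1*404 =-404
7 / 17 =0.41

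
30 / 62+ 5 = 170 / 31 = 5.48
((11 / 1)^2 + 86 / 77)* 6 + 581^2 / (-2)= -25879361 / 154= -168047.80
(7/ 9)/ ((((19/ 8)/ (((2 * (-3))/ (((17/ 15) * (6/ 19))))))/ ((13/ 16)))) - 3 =-761/ 102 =-7.46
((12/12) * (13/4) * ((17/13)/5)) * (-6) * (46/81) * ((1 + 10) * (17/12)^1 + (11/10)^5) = -2016837823/40500000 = -49.80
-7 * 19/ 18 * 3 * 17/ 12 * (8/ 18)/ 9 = -2261/ 1458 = -1.55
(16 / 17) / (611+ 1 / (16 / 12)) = 64 / 41599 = 0.00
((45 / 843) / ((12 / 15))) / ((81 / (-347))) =-8675 / 30348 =-0.29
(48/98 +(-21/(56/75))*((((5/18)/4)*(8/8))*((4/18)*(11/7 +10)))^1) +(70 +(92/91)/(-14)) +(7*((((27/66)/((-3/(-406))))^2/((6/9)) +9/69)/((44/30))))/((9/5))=12256.61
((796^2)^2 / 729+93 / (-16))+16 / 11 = 70658584881113 / 128304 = 550712252.78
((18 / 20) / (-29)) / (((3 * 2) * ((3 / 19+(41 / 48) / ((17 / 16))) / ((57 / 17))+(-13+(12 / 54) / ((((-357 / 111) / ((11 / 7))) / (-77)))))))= 128877 / 108453620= 0.00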